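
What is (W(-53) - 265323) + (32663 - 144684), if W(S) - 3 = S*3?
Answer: -377500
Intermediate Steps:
W(S) = 3 + 3*S (W(S) = 3 + S*3 = 3 + 3*S)
(W(-53) - 265323) + (32663 - 144684) = ((3 + 3*(-53)) - 265323) + (32663 - 144684) = ((3 - 159) - 265323) - 112021 = (-156 - 265323) - 112021 = -265479 - 112021 = -377500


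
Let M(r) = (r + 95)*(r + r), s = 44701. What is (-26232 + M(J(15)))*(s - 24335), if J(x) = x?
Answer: -467033112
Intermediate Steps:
M(r) = 2*r*(95 + r) (M(r) = (95 + r)*(2*r) = 2*r*(95 + r))
(-26232 + M(J(15)))*(s - 24335) = (-26232 + 2*15*(95 + 15))*(44701 - 24335) = (-26232 + 2*15*110)*20366 = (-26232 + 3300)*20366 = -22932*20366 = -467033112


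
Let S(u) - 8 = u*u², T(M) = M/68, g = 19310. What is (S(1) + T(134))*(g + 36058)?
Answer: 10326132/17 ≈ 6.0742e+5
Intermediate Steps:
T(M) = M/68 (T(M) = M*(1/68) = M/68)
S(u) = 8 + u³ (S(u) = 8 + u*u² = 8 + u³)
(S(1) + T(134))*(g + 36058) = ((8 + 1³) + (1/68)*134)*(19310 + 36058) = ((8 + 1) + 67/34)*55368 = (9 + 67/34)*55368 = (373/34)*55368 = 10326132/17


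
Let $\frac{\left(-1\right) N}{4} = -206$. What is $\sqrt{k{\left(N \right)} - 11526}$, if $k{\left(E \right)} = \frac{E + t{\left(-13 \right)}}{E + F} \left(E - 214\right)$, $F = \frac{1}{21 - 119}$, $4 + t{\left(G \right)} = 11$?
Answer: $\frac{i \sqrt{7905153652594}}{26917} \approx 104.45 i$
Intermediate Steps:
$t{\left(G \right)} = 7$ ($t{\left(G \right)} = -4 + 11 = 7$)
$N = 824$ ($N = \left(-4\right) \left(-206\right) = 824$)
$F = - \frac{1}{98}$ ($F = \frac{1}{-98} = - \frac{1}{98} \approx -0.010204$)
$k{\left(E \right)} = \frac{\left(-214 + E\right) \left(7 + E\right)}{- \frac{1}{98} + E}$ ($k{\left(E \right)} = \frac{E + 7}{E - \frac{1}{98}} \left(E - 214\right) = \frac{7 + E}{- \frac{1}{98} + E} \left(-214 + E\right) = \frac{\left(-214 + E\right) \left(7 + E\right)}{- \frac{1}{98} + E}$)
$\sqrt{k{\left(N \right)} - 11526} = \sqrt{\frac{98 \left(-1498 + 824^{2} - 170568\right)}{-1 + 98 \cdot 824} - 11526} = \sqrt{\frac{98 \left(-1498 + 678976 - 170568\right)}{-1 + 80752} - 11526} = \sqrt{98 \cdot \frac{1}{80751} \cdot 506910 - 11526} = \sqrt{\frac{16559060}{26917} - 11526} = \sqrt{- \frac{293686282}{26917}} = \frac{i \sqrt{7905153652594}}{26917}$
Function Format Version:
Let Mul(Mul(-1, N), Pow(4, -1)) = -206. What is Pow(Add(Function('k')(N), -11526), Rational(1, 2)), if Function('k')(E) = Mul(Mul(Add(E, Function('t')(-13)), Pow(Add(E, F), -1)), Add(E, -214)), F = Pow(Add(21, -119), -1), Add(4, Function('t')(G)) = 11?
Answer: Mul(Rational(1, 26917), I, Pow(7905153652594, Rational(1, 2))) ≈ Mul(104.45, I)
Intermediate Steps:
Function('t')(G) = 7 (Function('t')(G) = Add(-4, 11) = 7)
N = 824 (N = Mul(-4, -206) = 824)
F = Rational(-1, 98) (F = Pow(-98, -1) = Rational(-1, 98) ≈ -0.010204)
Function('k')(E) = Mul(Pow(Add(Rational(-1, 98), E), -1), Add(-214, E), Add(7, E)) (Function('k')(E) = Mul(Mul(Add(E, 7), Pow(Add(E, Rational(-1, 98)), -1)), Add(E, -214)) = Mul(Mul(Add(7, E), Pow(Add(Rational(-1, 98), E), -1)), Add(-214, E)) = Mul(Mul(Pow(Add(Rational(-1, 98), E), -1), Add(7, E)), Add(-214, E)) = Mul(Pow(Add(Rational(-1, 98), E), -1), Add(-214, E), Add(7, E)))
Pow(Add(Function('k')(N), -11526), Rational(1, 2)) = Pow(Add(Mul(98, Pow(Add(-1, Mul(98, 824)), -1), Add(-1498, Pow(824, 2), Mul(-207, 824))), -11526), Rational(1, 2)) = Pow(Add(Mul(98, Pow(Add(-1, 80752), -1), Add(-1498, 678976, -170568)), -11526), Rational(1, 2)) = Pow(Add(Mul(98, Pow(80751, -1), 506910), -11526), Rational(1, 2)) = Pow(Add(Mul(98, Rational(1, 80751), 506910), -11526), Rational(1, 2)) = Pow(Add(Rational(16559060, 26917), -11526), Rational(1, 2)) = Pow(Rational(-293686282, 26917), Rational(1, 2)) = Mul(Rational(1, 26917), I, Pow(7905153652594, Rational(1, 2)))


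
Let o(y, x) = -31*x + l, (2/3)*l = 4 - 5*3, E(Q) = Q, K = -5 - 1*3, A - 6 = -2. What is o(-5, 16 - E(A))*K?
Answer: 3108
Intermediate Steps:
A = 4 (A = 6 - 2 = 4)
K = -8 (K = -5 - 3 = -8)
l = -33/2 (l = 3*(4 - 5*3)/2 = 3*(4 - 15)/2 = (3/2)*(-11) = -33/2 ≈ -16.500)
o(y, x) = -33/2 - 31*x (o(y, x) = -31*x - 33/2 = -33/2 - 31*x)
o(-5, 16 - E(A))*K = (-33/2 - 31*(16 - 1*4))*(-8) = (-33/2 - 31*(16 - 4))*(-8) = (-33/2 - 31*12)*(-8) = (-33/2 - 372)*(-8) = -777/2*(-8) = 3108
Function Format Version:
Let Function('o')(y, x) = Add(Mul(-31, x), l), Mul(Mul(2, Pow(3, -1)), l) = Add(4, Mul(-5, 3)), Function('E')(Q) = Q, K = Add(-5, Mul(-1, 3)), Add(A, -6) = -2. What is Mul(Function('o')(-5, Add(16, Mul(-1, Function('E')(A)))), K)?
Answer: 3108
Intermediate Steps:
A = 4 (A = Add(6, -2) = 4)
K = -8 (K = Add(-5, -3) = -8)
l = Rational(-33, 2) (l = Mul(Rational(3, 2), Add(4, Mul(-5, 3))) = Mul(Rational(3, 2), Add(4, -15)) = Mul(Rational(3, 2), -11) = Rational(-33, 2) ≈ -16.500)
Function('o')(y, x) = Add(Rational(-33, 2), Mul(-31, x)) (Function('o')(y, x) = Add(Mul(-31, x), Rational(-33, 2)) = Add(Rational(-33, 2), Mul(-31, x)))
Mul(Function('o')(-5, Add(16, Mul(-1, Function('E')(A)))), K) = Mul(Add(Rational(-33, 2), Mul(-31, Add(16, Mul(-1, 4)))), -8) = Mul(Add(Rational(-33, 2), Mul(-31, Add(16, -4))), -8) = Mul(Add(Rational(-33, 2), Mul(-31, 12)), -8) = Mul(Add(Rational(-33, 2), -372), -8) = Mul(Rational(-777, 2), -8) = 3108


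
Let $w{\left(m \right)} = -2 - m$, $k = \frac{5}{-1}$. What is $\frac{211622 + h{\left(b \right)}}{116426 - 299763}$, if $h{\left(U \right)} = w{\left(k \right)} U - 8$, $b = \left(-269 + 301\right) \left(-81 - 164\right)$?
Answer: $- \frac{188094}{183337} \approx -1.0259$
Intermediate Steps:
$k = -5$ ($k = 5 \left(-1\right) = -5$)
$b = -7840$ ($b = 32 \left(-245\right) = -7840$)
$h{\left(U \right)} = -8 + 3 U$ ($h{\left(U \right)} = \left(-2 - -5\right) U - 8 = \left(-2 + 5\right) U - 8 = 3 U - 8 = -8 + 3 U$)
$\frac{211622 + h{\left(b \right)}}{116426 - 299763} = \frac{211622 + \left(-8 + 3 \left(-7840\right)\right)}{116426 - 299763} = \frac{211622 - 23528}{-183337} = \left(211622 - 23528\right) \left(- \frac{1}{183337}\right) = 188094 \left(- \frac{1}{183337}\right) = - \frac{188094}{183337}$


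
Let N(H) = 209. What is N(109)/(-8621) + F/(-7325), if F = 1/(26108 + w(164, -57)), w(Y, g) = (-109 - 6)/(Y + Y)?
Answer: -13109786658513/540762901461925 ≈ -0.024243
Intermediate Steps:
w(Y, g) = -115/(2*Y) (w(Y, g) = -115*1/(2*Y) = -115/(2*Y))
F = 328/8563309 (F = 1/(26108 - 115/2/164) = 1/(26108 - 115/2*1/164) = 1/(26108 - 115/328) = 1/(8563309/328) = 328/8563309 ≈ 3.8303e-5)
N(109)/(-8621) + F/(-7325) = 209/(-8621) + (328/8563309)/(-7325) = 209*(-1/8621) + (328/8563309)*(-1/7325) = -209/8621 - 328/62726238425 = -13109786658513/540762901461925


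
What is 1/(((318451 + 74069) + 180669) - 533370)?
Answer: 1/39819 ≈ 2.5114e-5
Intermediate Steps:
1/(((318451 + 74069) + 180669) - 533370) = 1/((392520 + 180669) - 533370) = 1/(573189 - 533370) = 1/39819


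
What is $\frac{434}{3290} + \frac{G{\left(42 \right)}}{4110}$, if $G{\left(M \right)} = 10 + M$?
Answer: $\frac{13963}{96585} \approx 0.14457$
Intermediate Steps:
$\frac{434}{3290} + \frac{G{\left(42 \right)}}{4110} = \frac{434}{3290} + \frac{10 + 42}{4110} = 434 \cdot \frac{1}{3290} + 52 \cdot \frac{1}{4110} = \frac{31}{235} + \frac{26}{2055} = \frac{13963}{96585}$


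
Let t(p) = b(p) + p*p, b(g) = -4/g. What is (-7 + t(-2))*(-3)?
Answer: 3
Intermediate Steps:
t(p) = p² - 4/p (t(p) = -4/p + p*p = -4/p + p² = p² - 4/p)
(-7 + t(-2))*(-3) = (-7 + (-4 + (-2)³)/(-2))*(-3) = (-7 - (-4 - 8)/2)*(-3) = (-7 - ½*(-12))*(-3) = (-7 + 6)*(-3) = -1*(-3) = 3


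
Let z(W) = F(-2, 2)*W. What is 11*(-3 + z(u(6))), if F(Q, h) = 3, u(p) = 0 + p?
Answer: 165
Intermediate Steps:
u(p) = p
z(W) = 3*W
11*(-3 + z(u(6))) = 11*(-3 + 3*6) = 11*(-3 + 18) = 11*15 = 165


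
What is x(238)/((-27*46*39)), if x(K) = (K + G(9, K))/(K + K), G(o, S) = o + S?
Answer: -485/23056488 ≈ -2.1035e-5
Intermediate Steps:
G(o, S) = S + o
x(K) = (9 + 2*K)/(2*K) (x(K) = (K + (K + 9))/(K + K) = (K + (9 + K))/((2*K)) = (9 + 2*K)*(1/(2*K)) = (9 + 2*K)/(2*K))
x(238)/((-27*46*39)) = ((9/2 + 238)/238)/((-27*46*39)) = ((1/238)*(485/2))/((-1242*39)) = (485/476)/(-48438) = (485/476)*(-1/48438) = -485/23056488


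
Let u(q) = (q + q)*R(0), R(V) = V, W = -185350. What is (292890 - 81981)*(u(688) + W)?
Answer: -39091983150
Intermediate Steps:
u(q) = 0 (u(q) = (q + q)*0 = (2*q)*0 = 0)
(292890 - 81981)*(u(688) + W) = (292890 - 81981)*(0 - 185350) = 210909*(-185350) = -39091983150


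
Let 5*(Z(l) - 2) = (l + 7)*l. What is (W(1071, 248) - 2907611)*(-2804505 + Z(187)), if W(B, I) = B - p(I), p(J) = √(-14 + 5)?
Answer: 8130311457996 + 41958711*I/5 ≈ 8.1303e+12 + 8.3917e+6*I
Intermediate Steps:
Z(l) = 2 + l*(7 + l)/5 (Z(l) = 2 + ((l + 7)*l)/5 = 2 + ((7 + l)*l)/5 = 2 + (l*(7 + l))/5 = 2 + l*(7 + l)/5)
p(J) = 3*I (p(J) = √(-9) = 3*I)
W(B, I) = B - 3*I
(W(1071, 248) - 2907611)*(-2804505 + Z(187)) = ((1071 - 3*I) - 2907611)*(-2804505 + (2 + (⅕)*187² + (7/5)*187)) = (-2906540 - 3*I)*(-2804505 + (2 + (⅕)*34969 + 1309/5)) = (-2906540 - 3*I)*(-2804505 + (2 + 34969/5 + 1309/5)) = (-2906540 - 3*I)*(-2804505 + 36288/5) = (-2906540 - 3*I)*(-13986237/5) = 8130311457996 + 41958711*I/5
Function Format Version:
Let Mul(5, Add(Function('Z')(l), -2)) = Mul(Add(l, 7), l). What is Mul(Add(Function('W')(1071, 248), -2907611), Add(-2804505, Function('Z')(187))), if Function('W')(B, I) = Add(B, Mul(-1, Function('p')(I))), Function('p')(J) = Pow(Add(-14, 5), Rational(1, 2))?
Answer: Add(8130311457996, Mul(Rational(41958711, 5), I)) ≈ Add(8.1303e+12, Mul(8.3917e+6, I))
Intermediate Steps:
Function('Z')(l) = Add(2, Mul(Rational(1, 5), l, Add(7, l))) (Function('Z')(l) = Add(2, Mul(Rational(1, 5), Mul(Add(l, 7), l))) = Add(2, Mul(Rational(1, 5), Mul(Add(7, l), l))) = Add(2, Mul(Rational(1, 5), Mul(l, Add(7, l)))) = Add(2, Mul(Rational(1, 5), l, Add(7, l))))
Function('p')(J) = Mul(3, I) (Function('p')(J) = Pow(-9, Rational(1, 2)) = Mul(3, I))
Function('W')(B, I) = Add(B, Mul(-3, I)) (Function('W')(B, I) = Add(B, Mul(-1, Mul(3, I))) = Add(B, Mul(-3, I)))
Mul(Add(Function('W')(1071, 248), -2907611), Add(-2804505, Function('Z')(187))) = Mul(Add(Add(1071, Mul(-3, I)), -2907611), Add(-2804505, Add(2, Mul(Rational(1, 5), Pow(187, 2)), Mul(Rational(7, 5), 187)))) = Mul(Add(-2906540, Mul(-3, I)), Add(-2804505, Add(2, Mul(Rational(1, 5), 34969), Rational(1309, 5)))) = Mul(Add(-2906540, Mul(-3, I)), Add(-2804505, Add(2, Rational(34969, 5), Rational(1309, 5)))) = Mul(Add(-2906540, Mul(-3, I)), Add(-2804505, Rational(36288, 5))) = Mul(Add(-2906540, Mul(-3, I)), Rational(-13986237, 5)) = Add(8130311457996, Mul(Rational(41958711, 5), I))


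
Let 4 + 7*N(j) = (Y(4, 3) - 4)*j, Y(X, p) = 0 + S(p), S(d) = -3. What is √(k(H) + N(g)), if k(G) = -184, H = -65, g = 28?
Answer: 4*I*√651/7 ≈ 14.58*I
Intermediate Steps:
Y(X, p) = -3 (Y(X, p) = 0 - 3 = -3)
N(j) = -4/7 - j (N(j) = -4/7 + ((-3 - 4)*j)/7 = -4/7 + (-7*j)/7 = -4/7 - j)
√(k(H) + N(g)) = √(-184 + (-4/7 - 1*28)) = √(-184 + (-4/7 - 28)) = √(-184 - 200/7) = √(-1488/7) = 4*I*√651/7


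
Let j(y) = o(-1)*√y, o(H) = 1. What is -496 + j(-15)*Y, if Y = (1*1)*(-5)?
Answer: -496 - 5*I*√15 ≈ -496.0 - 19.365*I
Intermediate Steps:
Y = -5 (Y = 1*(-5) = -5)
j(y) = √y (j(y) = 1*√y = √y)
-496 + j(-15)*Y = -496 + √(-15)*(-5) = -496 + (I*√15)*(-5) = -496 - 5*I*√15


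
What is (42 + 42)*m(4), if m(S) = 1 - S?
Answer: -252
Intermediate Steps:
(42 + 42)*m(4) = (42 + 42)*(1 - 1*4) = 84*(1 - 4) = 84*(-3) = -252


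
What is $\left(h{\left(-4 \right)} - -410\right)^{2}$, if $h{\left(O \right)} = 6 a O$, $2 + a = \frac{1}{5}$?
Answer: $\frac{5134756}{25} \approx 2.0539 \cdot 10^{5}$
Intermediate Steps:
$a = - \frac{9}{5}$ ($a = -2 + \frac{1}{5} = - \frac{9}{5} \approx -1.8$)
$h{\left(O \right)} = - \frac{54 O}{5}$ ($h{\left(O \right)} = 6 \left(- \frac{9}{5}\right) O = - \frac{54 O}{5}$)
$\left(h{\left(-4 \right)} - -410\right)^{2} = \left(\left(- \frac{54}{5}\right) \left(-4\right) - -410\right)^{2} = \left(\frac{216}{5} + 410\right)^{2} = \left(\frac{2266}{5}\right)^{2} = \frac{5134756}{25}$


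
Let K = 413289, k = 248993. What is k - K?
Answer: -164296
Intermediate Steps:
k - K = 248993 - 1*413289 = 248993 - 413289 = -164296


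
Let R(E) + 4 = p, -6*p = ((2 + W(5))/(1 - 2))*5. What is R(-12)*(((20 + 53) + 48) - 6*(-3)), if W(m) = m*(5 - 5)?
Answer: -973/3 ≈ -324.33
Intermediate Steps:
W(m) = 0 (W(m) = m*0 = 0)
p = 5/3 (p = -(2 + 0)/(1 - 2)*5/6 = -2/(-1)*5/6 = -2*(-1)*5/6 = -(-1)*5/3 = -⅙*(-10) = 5/3 ≈ 1.6667)
R(E) = -7/3 (R(E) = -4 + 5/3 = -7/3)
R(-12)*(((20 + 53) + 48) - 6*(-3)) = -7*(((20 + 53) + 48) - 6*(-3))/3 = -7*((73 + 48) + 18)/3 = -7*(121 + 18)/3 = -7/3*139 = -973/3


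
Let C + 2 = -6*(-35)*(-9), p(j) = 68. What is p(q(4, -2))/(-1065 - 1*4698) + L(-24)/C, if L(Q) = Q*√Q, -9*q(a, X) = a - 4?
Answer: -4/339 + 12*I*√6/473 ≈ -0.011799 + 0.062144*I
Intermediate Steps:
q(a, X) = 4/9 - a/9 (q(a, X) = -(a - 4)/9 = -(-4 + a)/9 = 4/9 - a/9)
L(Q) = Q^(3/2)
C = -1892 (C = -2 - 6*(-35)*(-9) = -2 + 210*(-9) = -2 - 1890 = -1892)
p(q(4, -2))/(-1065 - 1*4698) + L(-24)/C = 68/(-1065 - 1*4698) + (-24)^(3/2)/(-1892) = 68/(-1065 - 4698) - 48*I*√6*(-1/1892) = 68/(-5763) + 12*I*√6/473 = 68*(-1/5763) + 12*I*√6/473 = -4/339 + 12*I*√6/473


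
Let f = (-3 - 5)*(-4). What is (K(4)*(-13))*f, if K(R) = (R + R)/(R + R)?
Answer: -416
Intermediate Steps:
K(R) = 1 (K(R) = (2*R)/((2*R)) = (2*R)*(1/(2*R)) = 1)
f = 32 (f = -8*(-4) = 32)
(K(4)*(-13))*f = (1*(-13))*32 = -13*32 = -416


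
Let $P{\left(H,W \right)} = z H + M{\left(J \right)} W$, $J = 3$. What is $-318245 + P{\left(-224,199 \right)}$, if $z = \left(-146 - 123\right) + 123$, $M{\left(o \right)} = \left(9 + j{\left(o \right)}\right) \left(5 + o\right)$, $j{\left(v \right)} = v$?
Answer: $-266437$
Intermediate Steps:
$M{\left(o \right)} = \left(5 + o\right) \left(9 + o\right)$ ($M{\left(o \right)} = \left(9 + o\right) \left(5 + o\right) = \left(5 + o\right) \left(9 + o\right)$)
$z = -146$ ($z = -269 + 123 = -146$)
$P{\left(H,W \right)} = - 146 H + 96 W$ ($P{\left(H,W \right)} = - 146 H + \left(45 + 3^{2} + 14 \cdot 3\right) W = - 146 H + \left(45 + 9 + 42\right) W = - 146 H + 96 W$)
$-318245 + P{\left(-224,199 \right)} = -318245 + \left(\left(-146\right) \left(-224\right) + 96 \cdot 199\right) = -318245 + \left(32704 + 19104\right) = -318245 + 51808 = -266437$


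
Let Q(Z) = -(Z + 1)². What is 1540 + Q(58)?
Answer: -1941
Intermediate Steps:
Q(Z) = -(1 + Z)²
1540 + Q(58) = 1540 - (1 + 58)² = 1540 - 1*59² = 1540 - 1*3481 = 1540 - 3481 = -1941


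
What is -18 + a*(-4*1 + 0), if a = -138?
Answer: 534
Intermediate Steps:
-18 + a*(-4*1 + 0) = -18 - 138*(-4*1 + 0) = -18 - 138*(-4 + 0) = -18 - 138*(-4) = -18 + 552 = 534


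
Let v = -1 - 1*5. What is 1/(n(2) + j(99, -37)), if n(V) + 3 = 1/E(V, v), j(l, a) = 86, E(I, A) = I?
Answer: 2/167 ≈ 0.011976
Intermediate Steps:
v = -6 (v = -1 - 5 = -6)
n(V) = -3 + 1/V
1/(n(2) + j(99, -37)) = 1/((-3 + 1/2) + 86) = 1/(-5/2 + 86) = 1/(167/2) = 2/167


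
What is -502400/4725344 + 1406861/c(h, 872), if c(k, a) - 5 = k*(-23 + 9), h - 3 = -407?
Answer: 5612380151/22593051 ≈ 248.41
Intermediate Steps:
h = -404 (h = 3 - 407 = -404)
c(k, a) = 5 - 14*k (c(k, a) = 5 + k*(-23 + 9) = 5 + k*(-14) = 5 - 14*k)
-502400/4725344 + 1406861/c(h, 872) = -502400/4725344 + 1406861/(5 - 14*(-404)) = -502400*1/4725344 + 1406861/(5 + 5656) = -15700/147667 + 1406861/5661 = 5612380151/22593051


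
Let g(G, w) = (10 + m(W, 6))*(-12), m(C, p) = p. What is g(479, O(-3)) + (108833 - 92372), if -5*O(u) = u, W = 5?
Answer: 16269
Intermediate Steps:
O(u) = -u/5
g(G, w) = -192 (g(G, w) = (10 + 6)*(-12) = 16*(-12) = -192)
g(479, O(-3)) + (108833 - 92372) = -192 + (108833 - 92372) = -192 + 16461 = 16269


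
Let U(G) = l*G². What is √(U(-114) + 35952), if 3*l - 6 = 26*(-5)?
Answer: 4*I*√31326 ≈ 707.97*I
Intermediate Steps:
l = -124/3 (l = 2 + (26*(-5))/3 = 2 + (⅓)*(-130) = 2 - 130/3 = -124/3 ≈ -41.333)
U(G) = -124*G²/3
√(U(-114) + 35952) = √(-124/3*(-114)² + 35952) = √(-124/3*12996 + 35952) = √(-537168 + 35952) = √(-501216) = 4*I*√31326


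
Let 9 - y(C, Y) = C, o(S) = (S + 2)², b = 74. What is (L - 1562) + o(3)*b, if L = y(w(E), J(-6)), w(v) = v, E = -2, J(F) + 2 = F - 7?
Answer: 299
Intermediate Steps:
J(F) = -9 + F (J(F) = -2 + (F - 7) = -2 + (-7 + F) = -9 + F)
o(S) = (2 + S)²
y(C, Y) = 9 - C
L = 11 (L = 9 - 1*(-2) = 9 + 2 = 11)
(L - 1562) + o(3)*b = (11 - 1562) + (2 + 3)²*74 = -1551 + 5²*74 = -1551 + 25*74 = -1551 + 1850 = 299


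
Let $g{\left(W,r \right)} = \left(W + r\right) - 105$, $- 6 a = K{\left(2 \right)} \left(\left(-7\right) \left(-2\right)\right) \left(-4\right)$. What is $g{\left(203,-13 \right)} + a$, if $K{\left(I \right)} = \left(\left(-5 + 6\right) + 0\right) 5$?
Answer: $\frac{395}{3} \approx 131.67$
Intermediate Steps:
$K{\left(I \right)} = 5$ ($K{\left(I \right)} = \left(1 + 0\right) 5 = 1 \cdot 5 = 5$)
$a = \frac{140}{3}$ ($a = - \frac{5 \left(\left(-7\right) \left(-2\right)\right) \left(-4\right)}{6} = - \frac{5 \cdot 14 \left(-4\right)}{6} = - \frac{70 \left(-4\right)}{6} = \left(- \frac{1}{6}\right) \left(-280\right) = \frac{140}{3} \approx 46.667$)
$g{\left(W,r \right)} = -105 + W + r$
$g{\left(203,-13 \right)} + a = \left(-105 + 203 - 13\right) + \frac{140}{3} = 85 + \frac{140}{3} = \frac{395}{3}$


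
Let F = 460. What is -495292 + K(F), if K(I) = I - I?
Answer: -495292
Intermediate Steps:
K(I) = 0
-495292 + K(F) = -495292 + 0 = -495292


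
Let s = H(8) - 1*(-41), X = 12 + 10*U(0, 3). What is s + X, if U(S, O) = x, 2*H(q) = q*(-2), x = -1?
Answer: 35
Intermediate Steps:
H(q) = -q (H(q) = (q*(-2))/2 = (-2*q)/2 = -q)
U(S, O) = -1
X = 2 (X = 12 + 10*(-1) = 12 - 10 = 2)
s = 33 (s = -1*8 - 1*(-41) = -8 + 41 = 33)
s + X = 33 + 2 = 35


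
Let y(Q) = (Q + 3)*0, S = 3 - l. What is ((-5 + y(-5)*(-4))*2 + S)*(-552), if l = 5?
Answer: 6624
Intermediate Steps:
S = -2 (S = 3 - 1*5 = 3 - 5 = -2)
y(Q) = 0 (y(Q) = (3 + Q)*0 = 0)
((-5 + y(-5)*(-4))*2 + S)*(-552) = ((-5 + 0*(-4))*2 - 2)*(-552) = ((-5 + 0)*2 - 2)*(-552) = (-5*2 - 2)*(-552) = (-10 - 2)*(-552) = -12*(-552) = 6624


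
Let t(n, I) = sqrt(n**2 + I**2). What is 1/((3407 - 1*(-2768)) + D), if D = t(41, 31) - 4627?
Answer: 774/1196831 - sqrt(2642)/2393662 ≈ 0.00062523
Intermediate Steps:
t(n, I) = sqrt(I**2 + n**2)
D = -4627 + sqrt(2642) (D = sqrt(31**2 + 41**2) - 4627 = sqrt(961 + 1681) - 4627 = sqrt(2642) - 4627 = -4627 + sqrt(2642) ≈ -4575.6)
1/((3407 - 1*(-2768)) + D) = 1/((3407 - 1*(-2768)) + (-4627 + sqrt(2642))) = 1/((3407 + 2768) + (-4627 + sqrt(2642))) = 1/(6175 + (-4627 + sqrt(2642))) = 1/(1548 + sqrt(2642))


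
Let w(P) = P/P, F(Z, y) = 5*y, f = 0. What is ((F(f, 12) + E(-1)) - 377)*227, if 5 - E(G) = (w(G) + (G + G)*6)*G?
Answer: -73321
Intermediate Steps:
w(P) = 1
E(G) = 5 - G*(1 + 12*G) (E(G) = 5 - (1 + (G + G)*6)*G = 5 - (1 + (2*G)*6)*G = 5 - (1 + 12*G)*G = 5 - G*(1 + 12*G))
((F(f, 12) + E(-1)) - 377)*227 = ((5*12 + (5 - 1*(-1) - 12*(-1)²)) - 377)*227 = ((60 + (5 + 1 - 12*1)) - 377)*227 = ((60 + (5 + 1 - 12)) - 377)*227 = ((60 - 6) - 377)*227 = (54 - 377)*227 = -323*227 = -73321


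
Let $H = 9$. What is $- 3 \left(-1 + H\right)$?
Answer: $-24$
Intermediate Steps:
$- 3 \left(-1 + H\right) = - 3 \left(-1 + 9\right) = \left(-3\right) 8 = -24$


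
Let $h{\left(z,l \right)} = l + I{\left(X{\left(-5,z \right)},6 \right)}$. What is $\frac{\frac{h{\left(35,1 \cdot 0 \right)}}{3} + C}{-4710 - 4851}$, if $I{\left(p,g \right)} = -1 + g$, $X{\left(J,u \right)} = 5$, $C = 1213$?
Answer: $- \frac{3644}{28683} \approx -0.12704$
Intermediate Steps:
$h{\left(z,l \right)} = 5 + l$ ($h{\left(z,l \right)} = l + \left(-1 + 6\right) = l + 5 = 5 + l$)
$\frac{\frac{h{\left(35,1 \cdot 0 \right)}}{3} + C}{-4710 - 4851} = \frac{\frac{5 + 1 \cdot 0}{3} + 1213}{-4710 - 4851} = \frac{\left(5 + 0\right) \frac{1}{3} + 1213}{-9561} = \left(5 \cdot \frac{1}{3} + 1213\right) \left(- \frac{1}{9561}\right) = \left(\frac{5}{3} + 1213\right) \left(- \frac{1}{9561}\right) = \frac{3644}{3} \left(- \frac{1}{9561}\right) = - \frac{3644}{28683}$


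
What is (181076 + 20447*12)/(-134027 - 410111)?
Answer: -30460/38867 ≈ -0.78370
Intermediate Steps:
(181076 + 20447*12)/(-134027 - 410111) = (181076 + 245364)/(-544138) = 426440*(-1/544138) = -30460/38867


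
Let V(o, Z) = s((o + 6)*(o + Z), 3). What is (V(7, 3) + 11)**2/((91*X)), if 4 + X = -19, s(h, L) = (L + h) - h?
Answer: -28/299 ≈ -0.093645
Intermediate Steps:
s(h, L) = L
V(o, Z) = 3
X = -23 (X = -4 - 19 = -23)
(V(7, 3) + 11)**2/((91*X)) = (3 + 11)**2/((91*(-23))) = 14**2/(-2093) = 196*(-1/2093) = -28/299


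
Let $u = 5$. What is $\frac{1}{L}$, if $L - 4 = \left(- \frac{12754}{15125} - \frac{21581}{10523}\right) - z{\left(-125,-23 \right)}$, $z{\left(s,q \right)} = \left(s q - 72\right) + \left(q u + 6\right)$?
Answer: $- \frac{159160375}{428602031717} \approx -0.00037135$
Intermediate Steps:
$z{\left(s,q \right)} = -66 + 5 q + q s$ ($z{\left(s,q \right)} = \left(s q - 72\right) + \left(q 5 + 6\right) = \left(q s - 72\right) + \left(5 q + 6\right) = \left(-72 + q s\right) + \left(6 + 5 q\right) = -66 + 5 q + q s$)
$L = - \frac{428602031717}{159160375}$ ($L = 4 - \left(- \frac{10043961783}{159160375} - 115 + 2875\right) = 4 - \frac{429238673217}{159160375} = - \frac{428602031717}{159160375} \approx -2692.9$)
$\frac{1}{L} = \frac{1}{- \frac{428602031717}{159160375}} = - \frac{159160375}{428602031717}$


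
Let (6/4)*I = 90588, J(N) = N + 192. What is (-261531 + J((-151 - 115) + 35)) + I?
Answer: -201178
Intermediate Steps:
J(N) = 192 + N
I = 60392 (I = (⅔)*90588 = 60392)
(-261531 + J((-151 - 115) + 35)) + I = (-261531 + (192 + ((-151 - 115) + 35))) + 60392 = (-261531 + (192 + (-266 + 35))) + 60392 = (-261531 + (192 - 231)) + 60392 = (-261531 - 39) + 60392 = -261570 + 60392 = -201178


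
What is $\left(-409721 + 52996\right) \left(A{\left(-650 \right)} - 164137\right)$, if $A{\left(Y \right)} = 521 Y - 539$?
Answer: $179548967350$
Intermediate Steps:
$A{\left(Y \right)} = -539 + 521 Y$
$\left(-409721 + 52996\right) \left(A{\left(-650 \right)} - 164137\right) = \left(-409721 + 52996\right) \left(\left(-539 + 521 \left(-650\right)\right) - 164137\right) = - 356725 \left(\left(-539 - 338650\right) - 164137\right) = - 356725 \left(-339189 - 164137\right) = \left(-356725\right) \left(-503326\right) = 179548967350$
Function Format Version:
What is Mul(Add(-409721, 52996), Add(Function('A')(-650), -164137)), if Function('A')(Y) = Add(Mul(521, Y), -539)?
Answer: 179548967350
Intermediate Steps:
Function('A')(Y) = Add(-539, Mul(521, Y))
Mul(Add(-409721, 52996), Add(Function('A')(-650), -164137)) = Mul(Add(-409721, 52996), Add(Add(-539, Mul(521, -650)), -164137)) = Mul(-356725, Add(Add(-539, -338650), -164137)) = Mul(-356725, Add(-339189, -164137)) = Mul(-356725, -503326) = 179548967350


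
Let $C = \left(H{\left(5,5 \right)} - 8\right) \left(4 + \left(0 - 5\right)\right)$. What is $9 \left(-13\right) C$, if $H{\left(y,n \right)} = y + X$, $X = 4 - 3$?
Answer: $-234$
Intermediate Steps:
$X = 1$ ($X = 4 - 3 = 1$)
$H{\left(y,n \right)} = 1 + y$ ($H{\left(y,n \right)} = y + 1 = 1 + y$)
$C = 2$ ($C = \left(\left(1 + 5\right) - 8\right) \left(4 + \left(0 - 5\right)\right) = \left(6 - 8\right) \left(4 + \left(0 - 5\right)\right) = - 2 \left(4 - 5\right) = \left(-2\right) \left(-1\right) = 2$)
$9 \left(-13\right) C = 9 \left(-13\right) 2 = \left(-117\right) 2 = -234$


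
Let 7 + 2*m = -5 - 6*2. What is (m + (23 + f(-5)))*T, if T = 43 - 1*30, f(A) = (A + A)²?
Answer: 1443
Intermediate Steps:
f(A) = 4*A² (f(A) = (2*A)² = 4*A²)
m = -12 (m = -7/2 + (-5 - 6*2)/2 = -7/2 + (-5 - 12)/2 = -7/2 + (½)*(-17) = -7/2 - 17/2 = -12)
T = 13 (T = 43 - 30 = 13)
(m + (23 + f(-5)))*T = (-12 + (23 + 4*(-5)²))*13 = (-12 + (23 + 4*25))*13 = (-12 + (23 + 100))*13 = (-12 + 123)*13 = 111*13 = 1443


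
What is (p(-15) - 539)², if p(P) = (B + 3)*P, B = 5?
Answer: 434281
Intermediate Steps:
p(P) = 8*P (p(P) = (5 + 3)*P = 8*P)
(p(-15) - 539)² = (8*(-15) - 539)² = (-120 - 539)² = (-659)² = 434281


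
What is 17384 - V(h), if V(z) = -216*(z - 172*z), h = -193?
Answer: 7146032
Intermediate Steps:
V(z) = 36936*z (V(z) = -(-36936)*z = 36936*z)
17384 - V(h) = 17384 - 36936*(-193) = 17384 - 1*(-7128648) = 17384 + 7128648 = 7146032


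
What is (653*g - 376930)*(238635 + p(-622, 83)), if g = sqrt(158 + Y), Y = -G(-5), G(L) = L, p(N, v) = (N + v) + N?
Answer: -89511074820 + 155070522*sqrt(163) ≈ -8.7531e+10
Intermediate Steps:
p(N, v) = v + 2*N
Y = 5 (Y = -1*(-5) = 5)
g = sqrt(163) (g = sqrt(158 + 5) = sqrt(163) ≈ 12.767)
(653*g - 376930)*(238635 + p(-622, 83)) = (653*sqrt(163) - 376930)*(238635 + (83 + 2*(-622))) = (-376930 + 653*sqrt(163))*(238635 + (83 - 1244)) = (-376930 + 653*sqrt(163))*(238635 - 1161) = (-376930 + 653*sqrt(163))*237474 = -89511074820 + 155070522*sqrt(163)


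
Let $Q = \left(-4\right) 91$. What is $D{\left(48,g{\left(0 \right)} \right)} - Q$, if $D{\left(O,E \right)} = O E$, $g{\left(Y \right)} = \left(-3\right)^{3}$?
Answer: $-932$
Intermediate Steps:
$g{\left(Y \right)} = -27$
$D{\left(O,E \right)} = E O$
$Q = -364$
$D{\left(48,g{\left(0 \right)} \right)} - Q = \left(-27\right) 48 - -364 = -1296 + 364 = -932$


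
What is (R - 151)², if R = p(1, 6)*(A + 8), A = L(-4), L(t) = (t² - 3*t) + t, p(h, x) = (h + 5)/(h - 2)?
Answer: 117649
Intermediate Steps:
p(h, x) = (5 + h)/(-2 + h)
L(t) = t² - 2*t
A = 24 (A = -4*(-2 - 4) = -4*(-6) = 24)
R = -192 (R = ((5 + 1)/(-2 + 1))*(24 + 8) = (6/(-1))*32 = -1*6*32 = -6*32 = -192)
(R - 151)² = (-192 - 151)² = (-343)² = 117649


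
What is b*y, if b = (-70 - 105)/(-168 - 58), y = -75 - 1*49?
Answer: -10850/113 ≈ -96.018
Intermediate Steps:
y = -124 (y = -75 - 49 = -124)
b = 175/226 (b = -175/(-226) = -175*(-1/226) = 175/226 ≈ 0.77434)
b*y = (175/226)*(-124) = -10850/113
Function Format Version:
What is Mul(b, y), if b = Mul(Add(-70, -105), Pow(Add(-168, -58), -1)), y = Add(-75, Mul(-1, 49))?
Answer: Rational(-10850, 113) ≈ -96.018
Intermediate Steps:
y = -124 (y = Add(-75, -49) = -124)
b = Rational(175, 226) (b = Mul(-175, Pow(-226, -1)) = Mul(-175, Rational(-1, 226)) = Rational(175, 226) ≈ 0.77434)
Mul(b, y) = Mul(Rational(175, 226), -124) = Rational(-10850, 113)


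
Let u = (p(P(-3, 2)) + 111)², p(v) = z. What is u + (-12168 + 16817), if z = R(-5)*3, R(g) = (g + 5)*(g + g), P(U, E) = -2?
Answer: 16970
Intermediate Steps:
R(g) = 2*g*(5 + g) (R(g) = (5 + g)*(2*g) = 2*g*(5 + g))
z = 0 (z = (2*(-5)*(5 - 5))*3 = (2*(-5)*0)*3 = 0*3 = 0)
p(v) = 0
u = 12321 (u = (0 + 111)² = 111² = 12321)
u + (-12168 + 16817) = 12321 + (-12168 + 16817) = 12321 + 4649 = 16970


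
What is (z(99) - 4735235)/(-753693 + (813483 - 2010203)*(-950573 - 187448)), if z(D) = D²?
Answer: -4725434/1361891737427 ≈ -3.4698e-6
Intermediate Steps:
(z(99) - 4735235)/(-753693 + (813483 - 2010203)*(-950573 - 187448)) = (99² - 4735235)/(-753693 + (813483 - 2010203)*(-950573 - 187448)) = (9801 - 4735235)/(-753693 - 1196720*(-1138021)) = -4725434/(-753693 + 1361892491120) = -4725434/1361891737427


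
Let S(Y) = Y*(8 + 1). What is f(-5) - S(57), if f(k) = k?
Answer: -518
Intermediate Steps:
S(Y) = 9*Y (S(Y) = Y*9 = 9*Y)
f(-5) - S(57) = -5 - 9*57 = -5 - 1*513 = -5 - 513 = -518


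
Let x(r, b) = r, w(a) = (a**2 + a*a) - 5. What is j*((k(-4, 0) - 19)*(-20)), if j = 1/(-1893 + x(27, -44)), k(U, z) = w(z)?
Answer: -80/311 ≈ -0.25723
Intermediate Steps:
w(a) = -5 + 2*a**2 (w(a) = (a**2 + a**2) - 5 = 2*a**2 - 5 = -5 + 2*a**2)
k(U, z) = -5 + 2*z**2
j = -1/1866 (j = 1/(-1893 + 27) = 1/(-1866) = -1/1866 ≈ -0.00053591)
j*((k(-4, 0) - 19)*(-20)) = -((-5 + 2*0**2) - 19)*(-20)/1866 = -((-5 + 2*0) - 19)*(-20)/1866 = -((-5 + 0) - 19)*(-20)/1866 = -(-5 - 19)*(-20)/1866 = -(-4)*(-20)/311 = -1/1866*480 = -80/311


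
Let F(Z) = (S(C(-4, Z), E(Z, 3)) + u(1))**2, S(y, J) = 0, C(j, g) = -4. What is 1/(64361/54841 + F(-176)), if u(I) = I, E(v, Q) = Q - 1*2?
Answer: 54841/119202 ≈ 0.46007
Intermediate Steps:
E(v, Q) = -2 + Q (E(v, Q) = Q - 2 = -2 + Q)
F(Z) = 1 (F(Z) = (0 + 1)**2 = 1**2 = 1)
1/(64361/54841 + F(-176)) = 1/(64361/54841 + 1) = 1/(119202/54841) = 54841/119202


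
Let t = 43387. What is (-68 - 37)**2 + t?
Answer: 54412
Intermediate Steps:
(-68 - 37)**2 + t = (-68 - 37)**2 + 43387 = (-105)**2 + 43387 = 11025 + 43387 = 54412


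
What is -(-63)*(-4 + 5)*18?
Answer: 1134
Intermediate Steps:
-(-63)*(-4 + 5)*18 = -(-63)*18 = -21*(-3)*18 = 63*18 = 1134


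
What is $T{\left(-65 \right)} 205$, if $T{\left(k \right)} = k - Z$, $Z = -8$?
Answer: $-11685$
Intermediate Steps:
$T{\left(k \right)} = 8 + k$ ($T{\left(k \right)} = k - -8 = k + 8 = 8 + k$)
$T{\left(-65 \right)} 205 = \left(8 - 65\right) 205 = \left(-57\right) 205 = -11685$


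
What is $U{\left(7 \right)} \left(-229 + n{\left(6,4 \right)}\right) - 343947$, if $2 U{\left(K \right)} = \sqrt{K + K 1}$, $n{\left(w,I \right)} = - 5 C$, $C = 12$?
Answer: $-343947 - \frac{289 \sqrt{14}}{2} \approx -3.4449 \cdot 10^{5}$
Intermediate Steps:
$n{\left(w,I \right)} = -60$ ($n{\left(w,I \right)} = \left(-5\right) 12 = -60$)
$U{\left(K \right)} = \frac{\sqrt{2} \sqrt{K}}{2}$ ($U{\left(K \right)} = \frac{\sqrt{K + K 1}}{2} = \frac{\sqrt{K + K}}{2} = \frac{\sqrt{2 K}}{2} = \frac{\sqrt{2} \sqrt{K}}{2}$)
$U{\left(7 \right)} \left(-229 + n{\left(6,4 \right)}\right) - 343947 = \frac{\sqrt{2} \sqrt{7}}{2} \left(-229 - 60\right) - 343947 = \frac{\sqrt{14}}{2} \left(-289\right) - 343947 = - \frac{289 \sqrt{14}}{2} - 343947 = -343947 - \frac{289 \sqrt{14}}{2}$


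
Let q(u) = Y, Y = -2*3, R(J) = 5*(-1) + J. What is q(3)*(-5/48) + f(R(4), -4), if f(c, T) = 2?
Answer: 21/8 ≈ 2.6250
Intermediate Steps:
R(J) = -5 + J
Y = -6
q(u) = -6
q(3)*(-5/48) + f(R(4), -4) = -(-30)/48 + 2 = -6*(-5/48) + 2 = 5/8 + 2 = 21/8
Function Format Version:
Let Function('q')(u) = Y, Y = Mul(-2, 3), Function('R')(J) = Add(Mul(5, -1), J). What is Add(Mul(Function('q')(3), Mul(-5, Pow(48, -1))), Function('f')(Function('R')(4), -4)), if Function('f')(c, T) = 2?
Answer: Rational(21, 8) ≈ 2.6250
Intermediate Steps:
Function('R')(J) = Add(-5, J)
Y = -6
Function('q')(u) = -6
Add(Mul(Function('q')(3), Mul(-5, Pow(48, -1))), Function('f')(Function('R')(4), -4)) = Add(Mul(-6, Mul(-5, Pow(48, -1))), 2) = Add(Mul(-6, Mul(-5, Rational(1, 48))), 2) = Add(Mul(-6, Rational(-5, 48)), 2) = Add(Rational(5, 8), 2) = Rational(21, 8)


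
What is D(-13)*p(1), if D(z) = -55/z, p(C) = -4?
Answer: -220/13 ≈ -16.923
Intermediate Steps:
D(-13)*p(1) = -55/(-13)*(-4) = -55*(-1/13)*(-4) = (55/13)*(-4) = -220/13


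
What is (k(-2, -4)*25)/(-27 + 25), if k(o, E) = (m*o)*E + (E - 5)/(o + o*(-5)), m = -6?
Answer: 9825/16 ≈ 614.06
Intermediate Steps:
k(o, E) = -6*E*o - (-5 + E)/(4*o) (k(o, E) = (-6*o)*E + (E - 5)/(o + o*(-5)) = -6*E*o + (-5 + E)/(o - 5*o) = -6*E*o + (-5 + E)/((-4*o)) = -6*E*o + (-5 + E)*(-1/(4*o)) = -6*E*o - (-5 + E)/(4*o))
(k(-2, -4)*25)/(-27 + 25) = (((1/4)*(5 - 1*(-4) - 24*(-4)*(-2)**2)/(-2))*25)/(-27 + 25) = (((1/4)*(-1/2)*(5 + 4 - 24*(-4)*4))*25)/(-2) = (((1/4)*(-1/2)*(5 + 4 + 384))*25)*(-1/2) = (((1/4)*(-1/2)*393)*25)*(-1/2) = -393/8*25*(-1/2) = -9825/8*(-1/2) = 9825/16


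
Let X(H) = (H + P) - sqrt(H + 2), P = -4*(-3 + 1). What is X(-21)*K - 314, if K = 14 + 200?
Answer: -3096 - 214*I*sqrt(19) ≈ -3096.0 - 932.8*I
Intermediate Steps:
P = 8 (P = -4*(-2) = 8)
X(H) = 8 + H - sqrt(2 + H) (X(H) = (H + 8) - sqrt(H + 2) = (8 + H) - sqrt(2 + H) = 8 + H - sqrt(2 + H))
K = 214
X(-21)*K - 314 = (8 - 21 - sqrt(2 - 21))*214 - 314 = (8 - 21 - sqrt(-19))*214 - 314 = (8 - 21 - I*sqrt(19))*214 - 314 = (-13 - I*sqrt(19))*214 - 314 = (-2782 - 214*I*sqrt(19)) - 314 = -3096 - 214*I*sqrt(19)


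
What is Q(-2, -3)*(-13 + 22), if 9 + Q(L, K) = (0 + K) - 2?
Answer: -126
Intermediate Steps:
Q(L, K) = -11 + K (Q(L, K) = -9 + ((0 + K) - 2) = -9 + (K - 2) = -9 + (-2 + K) = -11 + K)
Q(-2, -3)*(-13 + 22) = (-11 - 3)*(-13 + 22) = -14*9 = -126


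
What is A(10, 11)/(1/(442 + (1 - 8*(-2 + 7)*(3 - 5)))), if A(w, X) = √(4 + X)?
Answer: 523*√15 ≈ 2025.6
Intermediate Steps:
A(10, 11)/(1/(442 + (1 - 8*(-2 + 7)*(3 - 5)))) = √(4 + 11)/(1/(442 + (1 - 8*(-2 + 7)*(3 - 5)))) = √15/(1/(442 + (1 - 40*(-2)))) = √15/(1/(442 + (1 - 8*(-10)))) = √15/(1/(442 + (1 + 80))) = √15/(1/(442 + 81)) = √15/(1/523) = √15*523 = 523*√15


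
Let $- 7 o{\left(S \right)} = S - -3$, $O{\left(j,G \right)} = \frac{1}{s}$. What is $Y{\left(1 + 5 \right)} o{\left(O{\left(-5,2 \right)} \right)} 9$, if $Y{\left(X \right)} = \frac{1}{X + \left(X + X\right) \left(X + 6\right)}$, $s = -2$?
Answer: $- \frac{3}{140} \approx -0.021429$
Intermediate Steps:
$O{\left(j,G \right)} = - \frac{1}{2}$ ($O{\left(j,G \right)} = \frac{1}{-2} = - \frac{1}{2}$)
$o{\left(S \right)} = - \frac{3}{7} - \frac{S}{7}$ ($o{\left(S \right)} = - \frac{S - -3}{7} = - \frac{S + 3}{7} = - \frac{3 + S}{7} = - \frac{3}{7} - \frac{S}{7}$)
$Y{\left(X \right)} = \frac{1}{X + 2 X \left(6 + X\right)}$
$Y{\left(1 + 5 \right)} o{\left(O{\left(-5,2 \right)} \right)} 9 = \frac{1}{\left(1 + 5\right) \left(13 + 2 \left(1 + 5\right)\right)} \left(- \frac{3}{7} - - \frac{1}{14}\right) 9 = \frac{1}{6 \left(13 + 2 \cdot 6\right)} \left(- \frac{3}{7} + \frac{1}{14}\right) 9 = \frac{1}{6 \left(13 + 12\right)} \left(- \frac{5}{14}\right) 9 = \frac{1}{6 \cdot 25} \left(- \frac{5}{14}\right) 9 = \frac{1}{6} \cdot \frac{1}{25} \left(- \frac{5}{14}\right) 9 = \frac{1}{150} \left(- \frac{5}{14}\right) 9 = \left(- \frac{1}{420}\right) 9 = - \frac{3}{140}$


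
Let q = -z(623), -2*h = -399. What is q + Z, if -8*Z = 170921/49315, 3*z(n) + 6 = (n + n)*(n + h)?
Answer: -404316049843/1183560 ≈ -3.4161e+5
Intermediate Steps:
h = 399/2 (h = -½*(-399) = 399/2 ≈ 199.50)
z(n) = -2 + 2*n*(399/2 + n)/3 (z(n) = -2 + ((n + n)*(n + 399/2))/3 = -2 + ((2*n)*(399/2 + n))/3 = -2 + (2*n*(399/2 + n))/3 = -2 + 2*n*(399/2 + n)/3)
Z = -170921/394520 (Z = -170921/(8*49315) = -⅛*170921/49315 = -170921/394520 ≈ -0.43324)
q = -1024829/3 (q = -(-2 + 133*623 + (⅔)*623²) = -(-2 + 82859 + (⅔)*388129) = -(-2 + 82859 + 776258/3) = -1*1024829/3 = -1024829/3 ≈ -3.4161e+5)
q + Z = -1024829/3 - 170921/394520 = -404316049843/1183560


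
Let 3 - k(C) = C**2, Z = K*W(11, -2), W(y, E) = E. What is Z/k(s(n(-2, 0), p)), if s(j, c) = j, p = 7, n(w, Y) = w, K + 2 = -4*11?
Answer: -92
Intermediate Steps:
K = -46 (K = -2 - 4*11 = -2 - 44 = -46)
Z = 92 (Z = -46*(-2) = 92)
k(C) = 3 - C**2
Z/k(s(n(-2, 0), p)) = 92/(3 - 1*(-2)**2) = 92/(3 - 1*4) = 92/(3 - 4) = 92/(-1) = 92*(-1) = -92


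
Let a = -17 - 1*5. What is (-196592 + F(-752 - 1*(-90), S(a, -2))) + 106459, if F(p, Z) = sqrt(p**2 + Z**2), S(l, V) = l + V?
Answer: -90133 + 2*sqrt(109705) ≈ -89471.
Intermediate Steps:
a = -22 (a = -17 - 5 = -22)
S(l, V) = V + l
F(p, Z) = sqrt(Z**2 + p**2)
(-196592 + F(-752 - 1*(-90), S(a, -2))) + 106459 = (-196592 + sqrt((-2 - 22)**2 + (-752 - 1*(-90))**2)) + 106459 = (-196592 + sqrt((-24)**2 + (-752 + 90)**2)) + 106459 = (-196592 + sqrt(576 + (-662)**2)) + 106459 = (-196592 + sqrt(576 + 438244)) + 106459 = (-196592 + sqrt(438820)) + 106459 = (-196592 + 2*sqrt(109705)) + 106459 = -90133 + 2*sqrt(109705)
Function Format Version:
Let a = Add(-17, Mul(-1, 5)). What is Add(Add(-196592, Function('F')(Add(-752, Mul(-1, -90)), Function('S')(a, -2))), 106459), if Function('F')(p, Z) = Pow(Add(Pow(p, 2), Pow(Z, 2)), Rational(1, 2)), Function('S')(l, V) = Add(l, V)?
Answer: Add(-90133, Mul(2, Pow(109705, Rational(1, 2)))) ≈ -89471.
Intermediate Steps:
a = -22 (a = Add(-17, -5) = -22)
Function('S')(l, V) = Add(V, l)
Function('F')(p, Z) = Pow(Add(Pow(Z, 2), Pow(p, 2)), Rational(1, 2))
Add(Add(-196592, Function('F')(Add(-752, Mul(-1, -90)), Function('S')(a, -2))), 106459) = Add(Add(-196592, Pow(Add(Pow(Add(-2, -22), 2), Pow(Add(-752, Mul(-1, -90)), 2)), Rational(1, 2))), 106459) = Add(Add(-196592, Pow(Add(Pow(-24, 2), Pow(Add(-752, 90), 2)), Rational(1, 2))), 106459) = Add(Add(-196592, Pow(Add(576, Pow(-662, 2)), Rational(1, 2))), 106459) = Add(Add(-196592, Pow(Add(576, 438244), Rational(1, 2))), 106459) = Add(Add(-196592, Pow(438820, Rational(1, 2))), 106459) = Add(Add(-196592, Mul(2, Pow(109705, Rational(1, 2)))), 106459) = Add(-90133, Mul(2, Pow(109705, Rational(1, 2))))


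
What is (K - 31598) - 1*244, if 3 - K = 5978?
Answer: -37817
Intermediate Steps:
K = -5975 (K = 3 - 1*5978 = 3 - 5978 = -5975)
(K - 31598) - 1*244 = (-5975 - 31598) - 1*244 = -37573 - 244 = -37817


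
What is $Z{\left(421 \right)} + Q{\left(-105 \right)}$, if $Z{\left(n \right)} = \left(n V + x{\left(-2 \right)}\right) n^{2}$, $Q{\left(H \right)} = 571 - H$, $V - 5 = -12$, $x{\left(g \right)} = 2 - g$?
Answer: $-521619587$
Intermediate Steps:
$V = -7$ ($V = 5 - 12 = -7$)
$Z{\left(n \right)} = n^{2} \left(4 - 7 n\right)$ ($Z{\left(n \right)} = \left(n \left(-7\right) + \left(2 - -2\right)\right) n^{2} = \left(- 7 n + \left(2 + 2\right)\right) n^{2} = \left(- 7 n + 4\right) n^{2} = \left(4 - 7 n\right) n^{2} = n^{2} \left(4 - 7 n\right)$)
$Z{\left(421 \right)} + Q{\left(-105 \right)} = 421^{2} \left(4 - 2947\right) + \left(571 - -105\right) = 177241 \left(4 - 2947\right) + \left(571 + 105\right) = 177241 \left(-2943\right) + 676 = -521620263 + 676 = -521619587$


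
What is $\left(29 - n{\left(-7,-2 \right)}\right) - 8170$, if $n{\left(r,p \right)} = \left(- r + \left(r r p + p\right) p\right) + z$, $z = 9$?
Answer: $-8357$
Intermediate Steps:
$n{\left(r,p \right)} = 9 - r + p \left(p + p r^{2}\right)$ ($n{\left(r,p \right)} = \left(- r + \left(r r p + p\right) p\right) + 9 = \left(- r + \left(r^{2} p + p\right) p\right) + 9 = \left(- r + \left(p r^{2} + p\right) p\right) + 9 = \left(- r + \left(p + p r^{2}\right) p\right) + 9 = \left(- r + p \left(p + p r^{2}\right)\right) + 9 = 9 - r + p \left(p + p r^{2}\right)$)
$\left(29 - n{\left(-7,-2 \right)}\right) - 8170 = \left(29 - \left(9 + \left(-2\right)^{2} - -7 + \left(-2\right)^{2} \left(-7\right)^{2}\right)\right) - 8170 = \left(29 - \left(9 + 4 + 7 + 4 \cdot 49\right)\right) - 8170 = \left(29 - \left(9 + 4 + 7 + 196\right)\right) - 8170 = \left(29 - 216\right) - 8170 = -187 - 8170 = -8357$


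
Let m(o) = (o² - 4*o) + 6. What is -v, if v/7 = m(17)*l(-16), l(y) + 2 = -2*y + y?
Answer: -22246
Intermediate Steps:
m(o) = 6 + o² - 4*o
l(y) = -2 - y (l(y) = -2 + (-2*y + y) = -2 - y)
v = 22246 (v = 7*((6 + 17² - 4*17)*(-2 - 1*(-16))) = 7*((6 + 289 - 68)*(-2 + 16)) = 7*(227*14) = 7*3178 = 22246)
-v = -1*22246 = -22246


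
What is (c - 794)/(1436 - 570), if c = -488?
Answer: -641/433 ≈ -1.4804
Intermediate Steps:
(c - 794)/(1436 - 570) = (-488 - 794)/(1436 - 570) = -1282/866 = (1/866)*(-1282) = -641/433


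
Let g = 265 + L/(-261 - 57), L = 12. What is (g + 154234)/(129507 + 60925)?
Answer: 8188445/10092896 ≈ 0.81131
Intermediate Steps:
g = 14043/53 (g = 265 + 12/(-261 - 57) = 265 + 12/(-318) = 265 + 12*(-1/318) = 265 - 2/53 = 14043/53 ≈ 264.96)
(g + 154234)/(129507 + 60925) = (14043/53 + 154234)/(129507 + 60925) = (8188445/53)/190432 = (8188445/53)*(1/190432) = 8188445/10092896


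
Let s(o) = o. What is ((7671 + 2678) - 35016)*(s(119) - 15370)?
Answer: 376196417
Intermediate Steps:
((7671 + 2678) - 35016)*(s(119) - 15370) = ((7671 + 2678) - 35016)*(119 - 15370) = (10349 - 35016)*(-15251) = -24667*(-15251) = 376196417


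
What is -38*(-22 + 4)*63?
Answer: 43092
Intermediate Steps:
-38*(-22 + 4)*63 = -38*(-18)*63 = 684*63 = 43092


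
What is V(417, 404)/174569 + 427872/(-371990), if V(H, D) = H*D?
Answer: -6012387924/32468961155 ≈ -0.18517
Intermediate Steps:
V(H, D) = D*H
V(417, 404)/174569 + 427872/(-371990) = (404*417)/174569 + 427872/(-371990) = 168468*(1/174569) + 427872*(-1/371990) = 168468/174569 - 213936/185995 = -6012387924/32468961155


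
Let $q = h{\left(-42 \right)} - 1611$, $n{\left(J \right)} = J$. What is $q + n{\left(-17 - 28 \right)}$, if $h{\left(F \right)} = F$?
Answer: $-1698$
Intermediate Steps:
$q = -1653$ ($q = -42 - 1611 = -1653$)
$q + n{\left(-17 - 28 \right)} = -1653 - 45 = -1698$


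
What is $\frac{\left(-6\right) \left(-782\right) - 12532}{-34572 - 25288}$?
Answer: $\frac{392}{2993} \approx 0.13097$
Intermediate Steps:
$\frac{\left(-6\right) \left(-782\right) - 12532}{-34572 - 25288} = \frac{4692 - 12532}{-59860} = \left(-7840\right) \left(- \frac{1}{59860}\right) = \frac{392}{2993}$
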